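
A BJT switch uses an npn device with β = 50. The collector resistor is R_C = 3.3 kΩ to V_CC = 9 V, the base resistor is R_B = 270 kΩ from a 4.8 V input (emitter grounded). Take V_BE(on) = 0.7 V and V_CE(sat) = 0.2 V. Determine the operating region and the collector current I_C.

active; I_C ≈ 0.76 mA

Assume active. Base-emitter loop: I_B = (V_BB − V_BE)/R_B = (4.8 − 0.7)/270 = 0.0152 mA.
I_C = β·I_B = 50×0.0152 = 0.759 mA.
V_CE = V_CC − I_C·R_C = 9 − 0.759×3.3 = 6.49 V > V_CE(sat), so the active-region assumption holds.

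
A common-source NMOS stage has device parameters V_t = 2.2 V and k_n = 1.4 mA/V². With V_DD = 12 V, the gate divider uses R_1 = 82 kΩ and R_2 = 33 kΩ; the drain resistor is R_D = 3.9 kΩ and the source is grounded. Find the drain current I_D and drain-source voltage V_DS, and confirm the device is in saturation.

I_D ≈ 1.1 mA, V_DS ≈ 7.8 V

V_G = V_DD·R_2/(R_1+R_2) = 12×33/115 = 3.44 V. With the source grounded, V_GS = V_G = 3.44 V.
Assume saturation: I_D = (k_n/2)(V_GS − V_t)² = (1.4/2)×(3.44 − 2.2)² = 0.7×1.24² = 1.08 mA.
V_DS = V_DD − I_D·R_D = 12 − 1.08×3.9 = 7.78 V.
Saturation requires V_DS ≥ V_GS − V_t = 1.24 V; 7.78 ≥ 1.24 ✓.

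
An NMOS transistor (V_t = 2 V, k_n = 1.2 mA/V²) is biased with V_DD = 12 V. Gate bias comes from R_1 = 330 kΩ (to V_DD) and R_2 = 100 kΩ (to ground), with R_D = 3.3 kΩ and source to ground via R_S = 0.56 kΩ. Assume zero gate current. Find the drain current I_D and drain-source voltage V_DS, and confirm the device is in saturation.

I_D ≈ 0.25 mA, V_DS ≈ 11 V

V_G = V_DD·R_2/(R_1+R_2) = 12×100/430 = 2.79 V.
Assume saturation: I_D = (k_n/2)(V_GS − V_t)² with V_GS = V_G − I_D·R_S = 2.79 − 0.56·I_D.
Substituting gives 0.188·I_D² − 1.53·I_D + 0.375 = 0, with roots I_D = 0.253 or 7.89 mA.
The root I_D = 7.89 mA gives V_GS = -1.63 V ≤ V_t, so take I_D = 0.253 mA.
Then V_GS = 2.65 V and V_DS = V_DD − I_D(R_D+R_S) = 12 − 0.253×3.86 = 11 V.
Saturation requires V_DS ≥ V_GS − V_t = 0.649 V; 11 ≥ 0.649 ✓.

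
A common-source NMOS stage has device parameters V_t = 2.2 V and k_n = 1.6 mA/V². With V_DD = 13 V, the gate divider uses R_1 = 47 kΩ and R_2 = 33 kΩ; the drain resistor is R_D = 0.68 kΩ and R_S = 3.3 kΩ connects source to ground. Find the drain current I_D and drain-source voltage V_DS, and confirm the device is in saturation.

I_D ≈ 0.68 mA, V_DS ≈ 10 V

V_G = V_DD·R_2/(R_1+R_2) = 13×33/80 = 5.36 V.
Assume saturation: I_D = (k_n/2)(V_GS − V_t)² with V_GS = V_G − I_D·R_S = 5.36 − 3.3·I_D.
Substituting gives 8.71·I_D² − 17.7·I_D + 8 = 0, with roots I_D = 0.679 or 1.35 mA.
The root I_D = 1.35 mA gives V_GS = 0.9 V ≤ V_t, so take I_D = 0.679 mA.
Then V_GS = 3.12 V and V_DS = V_DD − I_D(R_D+R_S) = 13 − 0.679×3.98 = 10.3 V.
Saturation requires V_DS ≥ V_GS − V_t = 0.921 V; 10.3 ≥ 0.921 ✓.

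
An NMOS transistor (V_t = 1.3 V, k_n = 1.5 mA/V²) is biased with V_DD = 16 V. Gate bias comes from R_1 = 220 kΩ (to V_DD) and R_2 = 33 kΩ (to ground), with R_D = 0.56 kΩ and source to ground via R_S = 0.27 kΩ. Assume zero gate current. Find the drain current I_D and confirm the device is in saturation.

I_D ≈ 0.36 mA

V_G = V_DD·R_2/(R_1+R_2) = 16×33/253 = 2.09 V.
Assume saturation: I_D = (k_n/2)(V_GS − V_t)² with V_GS = V_G − I_D·R_S = 2.09 − 0.27·I_D.
Substituting gives 0.0547·I_D² − 1.32·I_D + 0.464 = 0, with roots I_D = 0.358 or 23.8 mA.
The root I_D = 23.8 mA gives V_GS = -4.33 V ≤ V_t, so take I_D = 0.358 mA.
Then V_GS = 1.99 V and V_DS = V_DD − I_D(R_D+R_S) = 16 − 0.358×0.83 = 15.7 V.
Saturation requires V_DS ≥ V_GS − V_t = 0.69 V; 15.7 ≥ 0.69 ✓.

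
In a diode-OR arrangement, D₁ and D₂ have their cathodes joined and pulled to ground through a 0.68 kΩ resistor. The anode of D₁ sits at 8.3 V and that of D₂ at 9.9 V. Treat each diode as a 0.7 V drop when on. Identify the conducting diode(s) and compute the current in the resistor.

Only D₂ conducts; I_R ≈ 14 mA

Assume both conduct. Then node N would need to be at both 8.3−0.7 = 7.6 V and 9.9−0.7 = 9.2 V, which is impossible.
Assume only D₂ conducts: V_N = 9.9 − 0.7 = 9.2 V, so I_R = 9.2/0.68 = 13.5 mA.
Check D₁: its anode-to-cathode voltage is 8.3 − 9.2 = -0.9 V < 0.7 V, so it is off. The assumption is consistent.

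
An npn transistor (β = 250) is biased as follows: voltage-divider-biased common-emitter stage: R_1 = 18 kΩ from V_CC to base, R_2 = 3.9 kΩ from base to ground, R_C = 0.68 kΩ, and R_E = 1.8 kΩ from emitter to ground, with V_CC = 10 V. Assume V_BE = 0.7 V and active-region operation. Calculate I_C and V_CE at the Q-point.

Thevenize the base divider: V_Th = V_CC·R_2/(R_1+R_2) = 10×3.9/21.9 = 1.78 V, R_Th = R_1‖R_2 = 3.21 kΩ.
Base-emitter loop: V_Th = I_B·R_Th + V_BE + (β+1)I_B·R_E, so I_B = (1.78 − 0.7) / (3.21 + 251×1.8) = 0.00238 mA.
I_C = β·I_B = 250×0.00238 = 0.594 mA, and I_E = (β+1)I_B = 0.596 mA.
V_CE = V_CC − I_C·R_C − I_E·R_E = 10 − 0.594×0.68 − 0.596×1.8 = 8.52 V.
V_CE = 8.52 V > 0.2 V confirms active-region operation.

I_C ≈ 0.59 mA, V_CE ≈ 8.5 V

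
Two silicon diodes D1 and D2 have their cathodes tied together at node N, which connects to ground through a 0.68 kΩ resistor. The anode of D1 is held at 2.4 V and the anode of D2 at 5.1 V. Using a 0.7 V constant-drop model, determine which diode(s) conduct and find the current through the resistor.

Assume both conduct. Then node N would need to be at both 2.4−0.7 = 1.7 V and 5.1−0.7 = 4.4 V, which is impossible.
Assume only D2 conducts: V_N = 5.1 − 0.7 = 4.4 V, so I_R = 4.4/0.68 = 6.47 mA.
Check D1: its anode-to-cathode voltage is 2.4 − 4.4 = -2 V < 0.7 V, so it is off. The assumption is consistent.

Only D2 conducts; I_R ≈ 6.5 mA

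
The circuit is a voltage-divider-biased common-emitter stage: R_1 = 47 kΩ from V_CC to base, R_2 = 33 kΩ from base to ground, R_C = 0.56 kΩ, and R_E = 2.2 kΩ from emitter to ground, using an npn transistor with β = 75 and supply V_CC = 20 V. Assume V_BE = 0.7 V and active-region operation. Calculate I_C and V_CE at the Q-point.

I_C ≈ 3 mA, V_CE ≈ 12 V

Thevenize the base divider: V_Th = V_CC·R_2/(R_1+R_2) = 20×33/80 = 8.25 V, R_Th = R_1‖R_2 = 19.4 kΩ.
Base-emitter loop: V_Th = I_B·R_Th + V_BE + (β+1)I_B·R_E, so I_B = (8.25 − 0.7) / (19.4 + 76×2.2) = 0.0405 mA.
I_C = β·I_B = 75×0.0405 = 3.03 mA, and I_E = (β+1)I_B = 3.08 mA.
V_CE = V_CC − I_C·R_C − I_E·R_E = 20 − 3.03×0.56 − 3.08×2.2 = 11.5 V.
V_CE = 11.5 V > 0.2 V confirms active-region operation.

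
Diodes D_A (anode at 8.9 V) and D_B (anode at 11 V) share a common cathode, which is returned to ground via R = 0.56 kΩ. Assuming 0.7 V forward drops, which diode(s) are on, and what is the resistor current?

Only D_B conducts; I_R ≈ 18 mA

Assume both conduct. Then node N would need to be at both 8.9−0.7 = 8.2 V and 11−0.7 = 10.3 V, which is impossible.
Assume only D_B conducts: V_N = 11 − 0.7 = 10.3 V, so I_R = 10.3/0.56 = 18.4 mA.
Check D_A: its anode-to-cathode voltage is 8.9 − 10.3 = -1.4 V < 0.7 V, so it is off. The assumption is consistent.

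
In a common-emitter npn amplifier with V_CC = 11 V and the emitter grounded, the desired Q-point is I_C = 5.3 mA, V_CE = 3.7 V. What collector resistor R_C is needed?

Collector loop: V_CC = I_C·R_C + V_CE.
R_C = (V_CC − V_CE)/I_C = (11 − 3.7)/5.3 = 1.38 kΩ.

R_C ≈ 1.4 kΩ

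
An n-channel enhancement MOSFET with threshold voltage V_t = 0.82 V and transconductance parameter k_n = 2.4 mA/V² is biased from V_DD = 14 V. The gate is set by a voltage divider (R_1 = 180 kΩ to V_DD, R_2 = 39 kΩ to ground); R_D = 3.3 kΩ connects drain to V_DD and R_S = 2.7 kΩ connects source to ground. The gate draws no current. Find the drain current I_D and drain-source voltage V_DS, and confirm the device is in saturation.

V_G = V_DD·R_2/(R_1+R_2) = 14×39/219 = 2.49 V.
Assume saturation: I_D = (k_n/2)(V_GS − V_t)² with V_GS = V_G − I_D·R_S = 2.49 − 2.7·I_D.
Substituting gives 8.75·I_D² − 11.8·I_D + 3.36 = 0, with roots I_D = 0.405 or 0.949 mA.
The root I_D = 0.949 mA gives V_GS = -0.0693 V ≤ V_t, so take I_D = 0.405 mA.
Then V_GS = 1.4 V and V_DS = V_DD − I_D(R_D+R_S) = 14 − 0.405×6 = 11.6 V.
Saturation requires V_DS ≥ V_GS − V_t = 0.581 V; 11.6 ≥ 0.581 ✓.

I_D ≈ 0.4 mA, V_DS ≈ 12 V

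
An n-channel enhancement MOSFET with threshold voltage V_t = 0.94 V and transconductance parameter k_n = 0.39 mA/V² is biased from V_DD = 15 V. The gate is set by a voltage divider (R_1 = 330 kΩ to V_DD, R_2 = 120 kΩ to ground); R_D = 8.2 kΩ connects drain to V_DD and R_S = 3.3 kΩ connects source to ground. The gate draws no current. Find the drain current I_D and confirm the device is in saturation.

V_G = V_DD·R_2/(R_1+R_2) = 15×120/450 = 4 V.
Assume saturation: I_D = (k_n/2)(V_GS − V_t)² with V_GS = V_G − I_D·R_S = 4 − 3.3·I_D.
Substituting gives 2.12·I_D² − 4.94·I_D + 1.83 = 0, with roots I_D = 0.461 or 1.86 mA.
The root I_D = 1.86 mA gives V_GS = -2.15 V ≤ V_t, so take I_D = 0.461 mA.
Then V_GS = 2.48 V and V_DS = V_DD − I_D(R_D+R_S) = 15 − 0.461×11.5 = 9.7 V.
Saturation requires V_DS ≥ V_GS − V_t = 1.54 V; 9.7 ≥ 1.54 ✓.

I_D ≈ 0.46 mA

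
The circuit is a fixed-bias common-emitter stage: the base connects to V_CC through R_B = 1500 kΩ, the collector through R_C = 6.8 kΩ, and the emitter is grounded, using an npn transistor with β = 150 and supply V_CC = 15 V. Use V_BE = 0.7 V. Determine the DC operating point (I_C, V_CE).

I_C ≈ 1.4 mA, V_CE ≈ 5.3 V

Base loop: V_CC = I_B·R_B + V_BE, so I_B = (15 − 0.7)/1500 kΩ = 0.00953 mA.
In the active region I_C = β·I_B = 150 × 0.00953 = 1.43 mA.
Collector loop: V_CE = V_CC − I_C·R_C = 15 − 1.43×6.8 = 5.28 V.
Since V_CE = 5.28 V > V_CE(sat) ≈ 0.2 V, the transistor is in the active region as assumed.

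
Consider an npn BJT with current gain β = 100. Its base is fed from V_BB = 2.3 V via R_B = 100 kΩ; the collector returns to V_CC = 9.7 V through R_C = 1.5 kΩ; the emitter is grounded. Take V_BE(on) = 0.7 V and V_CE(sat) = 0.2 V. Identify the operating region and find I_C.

Assume active. Base-emitter loop: I_B = (V_BB − V_BE)/R_B = (2.3 − 0.7)/100 = 0.016 mA.
I_C = β·I_B = 100×0.016 = 1.6 mA.
V_CE = V_CC − I_C·R_C = 9.7 − 1.6×1.5 = 7.3 V > V_CE(sat), so the active-region assumption holds.

active; I_C ≈ 1.6 mA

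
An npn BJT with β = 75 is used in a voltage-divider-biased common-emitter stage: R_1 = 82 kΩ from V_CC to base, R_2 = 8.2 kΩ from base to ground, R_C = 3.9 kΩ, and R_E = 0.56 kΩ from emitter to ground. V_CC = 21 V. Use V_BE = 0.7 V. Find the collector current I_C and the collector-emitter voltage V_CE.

I_C ≈ 1.8 mA, V_CE ≈ 13 V

Thevenize the base divider: V_Th = V_CC·R_2/(R_1+R_2) = 21×8.2/90.2 = 1.91 V, R_Th = R_1‖R_2 = 7.45 kΩ.
Base-emitter loop: V_Th = I_B·R_Th + V_BE + (β+1)I_B·R_E, so I_B = (1.91 − 0.7) / (7.45 + 76×0.56) = 0.0242 mA.
I_C = β·I_B = 75×0.0242 = 1.81 mA, and I_E = (β+1)I_B = 1.84 mA.
V_CE = V_CC − I_C·R_C − I_E·R_E = 21 − 1.81×3.9 − 1.84×0.56 = 12.9 V.
V_CE = 12.9 V > 0.2 V confirms active-region operation.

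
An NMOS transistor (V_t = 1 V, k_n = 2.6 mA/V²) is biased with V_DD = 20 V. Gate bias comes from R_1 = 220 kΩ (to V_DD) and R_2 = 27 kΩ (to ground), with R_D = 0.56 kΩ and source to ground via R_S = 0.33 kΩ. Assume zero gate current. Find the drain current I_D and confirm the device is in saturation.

V_G = V_DD·R_2/(R_1+R_2) = 20×27/247 = 2.19 V.
Assume saturation: I_D = (k_n/2)(V_GS − V_t)² with V_GS = V_G − I_D·R_S = 2.19 − 0.33·I_D.
Substituting gives 0.142·I_D² − 2.02·I_D + 1.83 = 0, with roots I_D = 0.973 or 13.3 mA.
The root I_D = 13.3 mA gives V_GS = -2.2 V ≤ V_t, so take I_D = 0.973 mA.
Then V_GS = 1.87 V and V_DS = V_DD − I_D(R_D+R_S) = 20 − 0.973×0.89 = 19.1 V.
Saturation requires V_DS ≥ V_GS − V_t = 0.865 V; 19.1 ≥ 0.865 ✓.

I_D ≈ 0.97 mA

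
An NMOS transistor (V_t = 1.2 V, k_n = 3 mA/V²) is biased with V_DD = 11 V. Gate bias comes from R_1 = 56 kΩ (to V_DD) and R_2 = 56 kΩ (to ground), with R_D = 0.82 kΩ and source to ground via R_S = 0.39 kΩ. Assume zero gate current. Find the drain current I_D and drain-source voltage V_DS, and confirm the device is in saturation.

I_D ≈ 5.9 mA, V_DS ≈ 3.8 V

V_G = V_DD·R_2/(R_1+R_2) = 11×56/112 = 5.5 V.
Assume saturation: I_D = (k_n/2)(V_GS − V_t)² with V_GS = V_G − I_D·R_S = 5.5 − 0.39·I_D.
Substituting gives 0.228·I_D² − 6.03·I_D + 27.7 = 0, with roots I_D = 5.93 or 20.5 mA.
The root I_D = 20.5 mA gives V_GS = -2.5 V ≤ V_t, so take I_D = 5.93 mA.
Then V_GS = 3.19 V and V_DS = V_DD − I_D(R_D+R_S) = 11 − 5.93×1.21 = 3.83 V.
Saturation requires V_DS ≥ V_GS − V_t = 1.99 V; 3.83 ≥ 1.99 ✓.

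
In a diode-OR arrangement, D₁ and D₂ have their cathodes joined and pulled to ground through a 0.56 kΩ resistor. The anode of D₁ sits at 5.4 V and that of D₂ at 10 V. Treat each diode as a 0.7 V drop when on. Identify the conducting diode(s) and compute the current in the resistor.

Assume both conduct. Then node N would need to be at both 5.4−0.7 = 4.7 V and 10−0.7 = 9.3 V, which is impossible.
Assume only D₂ conducts: V_N = 10 − 0.7 = 9.3 V, so I_R = 9.3/0.56 = 16.6 mA.
Check D₁: its anode-to-cathode voltage is 5.4 − 9.3 = -3.9 V < 0.7 V, so it is off. The assumption is consistent.

Only D₂ conducts; I_R ≈ 17 mA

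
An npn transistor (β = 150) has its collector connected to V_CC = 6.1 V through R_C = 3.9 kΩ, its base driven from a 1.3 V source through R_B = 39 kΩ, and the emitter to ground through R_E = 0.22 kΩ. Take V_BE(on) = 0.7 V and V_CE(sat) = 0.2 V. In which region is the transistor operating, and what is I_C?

Assume active. Base-emitter loop: I_B = (V_BB − V_BE)/(R_B + (β+1)R_E) = (1.3 − 0.7)/(39 + 151×0.22) = 0.00831 mA.
I_C = β·I_B = 150×0.00831 = 1.25 mA.
V_CE = V_CC − I_C·R_C − I_E·R_E = 6.1 − 1.25×3.9 − 1.25×0.22 = 0.964 V > V_CE(sat), so the active-region assumption holds.

active; I_C ≈ 1.2 mA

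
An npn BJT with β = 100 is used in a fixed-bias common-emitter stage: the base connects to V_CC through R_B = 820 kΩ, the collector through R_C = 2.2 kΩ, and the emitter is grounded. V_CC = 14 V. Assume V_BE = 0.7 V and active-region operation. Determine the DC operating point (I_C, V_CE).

I_C ≈ 1.6 mA, V_CE ≈ 10 V

Base loop: V_CC = I_B·R_B + V_BE, so I_B = (14 − 0.7)/820 kΩ = 0.0162 mA.
In the active region I_C = β·I_B = 100 × 0.0162 = 1.62 mA.
Collector loop: V_CE = V_CC − I_C·R_C = 14 − 1.62×2.2 = 10.4 V.
Since V_CE = 10.4 V > V_CE(sat) ≈ 0.2 V, the transistor is in the active region as assumed.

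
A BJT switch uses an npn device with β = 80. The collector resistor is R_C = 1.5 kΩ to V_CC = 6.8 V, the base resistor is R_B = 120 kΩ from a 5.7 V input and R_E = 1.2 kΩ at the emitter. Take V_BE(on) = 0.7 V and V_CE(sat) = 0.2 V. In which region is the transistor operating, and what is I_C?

Assume active. Base-emitter loop: I_B = (V_BB − V_BE)/(R_B + (β+1)R_E) = (5.7 − 0.7)/(120 + 81×1.2) = 0.023 mA.
I_C = β·I_B = 80×0.023 = 1.84 mA.
V_CE = V_CC − I_C·R_C − I_E·R_E = 6.8 − 1.84×1.5 − 1.86×1.2 = 1.8 V > V_CE(sat), so the active-region assumption holds.

active; I_C ≈ 1.8 mA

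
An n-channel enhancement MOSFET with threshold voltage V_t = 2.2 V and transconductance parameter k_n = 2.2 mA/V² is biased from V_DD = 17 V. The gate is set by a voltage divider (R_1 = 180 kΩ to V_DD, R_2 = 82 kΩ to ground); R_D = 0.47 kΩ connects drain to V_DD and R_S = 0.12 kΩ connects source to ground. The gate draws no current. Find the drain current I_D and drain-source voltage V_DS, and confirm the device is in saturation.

V_G = V_DD·R_2/(R_1+R_2) = 17×82/262 = 5.32 V.
Assume saturation: I_D = (k_n/2)(V_GS − V_t)² with V_GS = V_G − I_D·R_S = 5.32 − 0.12·I_D.
Substituting gives 0.0158·I_D² − 1.82·I_D + 10.7 = 0, with roots I_D = 6.21 or 109 mA.
The root I_D = 109 mA gives V_GS = -7.75 V ≤ V_t, so take I_D = 6.21 mA.
Then V_GS = 4.58 V and V_DS = V_DD − I_D(R_D+R_S) = 17 − 6.21×0.59 = 13.3 V.
Saturation requires V_DS ≥ V_GS − V_t = 2.38 V; 13.3 ≥ 2.38 ✓.

I_D ≈ 6.2 mA, V_DS ≈ 13 V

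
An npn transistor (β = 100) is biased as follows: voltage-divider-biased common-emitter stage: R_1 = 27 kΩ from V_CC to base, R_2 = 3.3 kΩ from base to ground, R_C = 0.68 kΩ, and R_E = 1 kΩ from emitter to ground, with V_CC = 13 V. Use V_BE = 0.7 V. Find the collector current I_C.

Thevenize the base divider: V_Th = V_CC·R_2/(R_1+R_2) = 13×3.3/30.3 = 1.42 V, R_Th = R_1‖R_2 = 2.94 kΩ.
Base-emitter loop: V_Th = I_B·R_Th + V_BE + (β+1)I_B·R_E, so I_B = (1.42 − 0.7) / (2.94 + 101×1) = 0.00689 mA.
I_C = β·I_B = 100×0.00689 = 0.689 mA, and I_E = (β+1)I_B = 0.696 mA.
V_CE = V_CC − I_C·R_C − I_E·R_E = 13 − 0.689×0.68 − 0.696×1 = 11.8 V.
V_CE = 11.8 V > 0.2 V confirms active-region operation.

I_C ≈ 0.69 mA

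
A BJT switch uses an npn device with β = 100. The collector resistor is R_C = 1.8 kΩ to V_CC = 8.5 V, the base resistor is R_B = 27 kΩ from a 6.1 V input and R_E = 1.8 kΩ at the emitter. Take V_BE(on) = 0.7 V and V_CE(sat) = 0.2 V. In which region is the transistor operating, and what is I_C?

Assume active: I_B = (6.1 − 0.7)/(27 + 101×1.8) = 0.0259 mA, I_C = β·I_B = 2.59 mA.
Then V_CE = 8.5 − 2.59×1.8 − 2.61×1.8 = -0.857 V < 0.2 V — the active assumption fails.
Re-solve with V_CE = 0.2 V. KCL at the emitter: V_E/R_E = (V_BB−0.7−V_E)/R_B + (V_CC−0.2−V_E)/R_C, giving V_E = 4.19 V.
I_C = (V_CC − 0.2 − V_E)/R_C = (8.3 − 4.19)/1.8 = 2.28 mA.
Check: I_B = (5.4 − 4.19)/27 = 0.0448 mA, and β·I_B = 4.48 mA > I_C, confirming saturation.

saturation; I_C ≈ 2.3 mA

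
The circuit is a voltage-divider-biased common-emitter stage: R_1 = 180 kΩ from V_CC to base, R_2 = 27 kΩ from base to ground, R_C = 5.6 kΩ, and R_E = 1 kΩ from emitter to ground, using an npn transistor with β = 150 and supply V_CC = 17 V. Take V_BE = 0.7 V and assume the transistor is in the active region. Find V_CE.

V_CE ≈ 8.4 V

Thevenize the base divider: V_Th = V_CC·R_2/(R_1+R_2) = 17×27/207 = 2.22 V, R_Th = R_1‖R_2 = 23.5 kΩ.
Base-emitter loop: V_Th = I_B·R_Th + V_BE + (β+1)I_B·R_E, so I_B = (2.22 − 0.7) / (23.5 + 151×1) = 0.0087 mA.
I_C = β·I_B = 150×0.0087 = 1.3 mA, and I_E = (β+1)I_B = 1.31 mA.
V_CE = V_CC − I_C·R_C − I_E·R_E = 17 − 1.3×5.6 − 1.31×1 = 8.38 V.
V_CE = 8.38 V > 0.2 V confirms active-region operation.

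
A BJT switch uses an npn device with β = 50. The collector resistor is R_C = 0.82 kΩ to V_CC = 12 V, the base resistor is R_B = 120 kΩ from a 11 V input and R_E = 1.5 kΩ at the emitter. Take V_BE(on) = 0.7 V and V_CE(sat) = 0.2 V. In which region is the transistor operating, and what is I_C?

Assume active. Base-emitter loop: I_B = (V_BB − V_BE)/(R_B + (β+1)R_E) = (11 − 0.7)/(120 + 51×1.5) = 0.0524 mA.
I_C = β·I_B = 50×0.0524 = 2.62 mA.
V_CE = V_CC − I_C·R_C − I_E·R_E = 12 − 2.62×0.82 − 2.67×1.5 = 5.84 V > V_CE(sat), so the active-region assumption holds.

active; I_C ≈ 2.6 mA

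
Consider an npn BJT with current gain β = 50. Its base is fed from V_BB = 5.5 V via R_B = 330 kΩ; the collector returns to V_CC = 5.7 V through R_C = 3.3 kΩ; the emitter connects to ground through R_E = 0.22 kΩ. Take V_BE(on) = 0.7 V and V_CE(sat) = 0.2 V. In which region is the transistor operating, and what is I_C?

Assume active. Base-emitter loop: I_B = (V_BB − V_BE)/(R_B + (β+1)R_E) = (5.5 − 0.7)/(330 + 51×0.22) = 0.0141 mA.
I_C = β·I_B = 50×0.0141 = 0.703 mA.
V_CE = V_CC − I_C·R_C − I_E·R_E = 5.7 − 0.703×3.3 − 0.717×0.22 = 3.22 V > V_CE(sat), so the active-region assumption holds.

active; I_C ≈ 0.7 mA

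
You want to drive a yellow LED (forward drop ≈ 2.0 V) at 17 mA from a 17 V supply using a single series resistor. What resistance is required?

R ≈ 0.88 kΩ

The resistor drops V_S − V_D = 17 − 2.0 = 15 V at 17 mA.
R = 15 V / 17 mA = 0.882 kΩ.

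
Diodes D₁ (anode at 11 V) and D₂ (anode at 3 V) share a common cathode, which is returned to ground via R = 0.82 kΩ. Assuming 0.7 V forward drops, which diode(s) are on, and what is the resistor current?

Assume both conduct. Then node N would need to be at both 11−0.7 = 10.3 V and 3−0.7 = 2.3 V, which is impossible.
Assume only D₁ conducts: V_N = 11 − 0.7 = 10.3 V, so I_R = 10.3/0.82 = 12.6 mA.
Check D₂: its anode-to-cathode voltage is 3 − 10.3 = -7.3 V < 0.7 V, so it is off. The assumption is consistent.

Only D₁ conducts; I_R ≈ 13 mA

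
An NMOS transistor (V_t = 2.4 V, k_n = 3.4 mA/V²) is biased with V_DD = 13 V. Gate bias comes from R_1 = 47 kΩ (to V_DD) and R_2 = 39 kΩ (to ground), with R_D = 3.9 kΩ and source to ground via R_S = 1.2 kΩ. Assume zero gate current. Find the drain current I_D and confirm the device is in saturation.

I_D ≈ 2 mA

V_G = V_DD·R_2/(R_1+R_2) = 13×39/86 = 5.9 V.
Assume saturation: I_D = (k_n/2)(V_GS − V_t)² with V_GS = V_G − I_D·R_S = 5.9 − 1.2·I_D.
Substituting gives 2.45·I_D² − 15.3·I_D + 20.8 = 0, with roots I_D = 2.01 or 4.23 mA.
The root I_D = 4.23 mA gives V_GS = 0.823 V ≤ V_t, so take I_D = 2.01 mA.
Then V_GS = 3.49 V and V_DS = V_DD − I_D(R_D+R_S) = 13 − 2.01×5.1 = 2.76 V.
Saturation requires V_DS ≥ V_GS − V_t = 1.09 V; 2.76 ≥ 1.09 ✓.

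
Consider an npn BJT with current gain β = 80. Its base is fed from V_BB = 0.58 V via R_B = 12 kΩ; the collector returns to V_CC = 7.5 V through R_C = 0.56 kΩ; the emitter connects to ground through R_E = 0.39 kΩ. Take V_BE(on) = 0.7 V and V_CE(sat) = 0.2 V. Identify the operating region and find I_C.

V_BB = 0.58 V ≤ V_BE(on) = 0.7 V, so the base-emitter junction is not forward biased.
The transistor is in cutoff: I_B = I_C = 0.

cutoff; I_C ≈ 0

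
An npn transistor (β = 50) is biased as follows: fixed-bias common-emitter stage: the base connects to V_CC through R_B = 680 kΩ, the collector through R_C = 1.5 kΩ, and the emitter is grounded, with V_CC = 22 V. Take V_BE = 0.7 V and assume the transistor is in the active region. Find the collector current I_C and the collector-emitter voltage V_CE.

I_C ≈ 1.6 mA, V_CE ≈ 20 V

Base loop: V_CC = I_B·R_B + V_BE, so I_B = (22 − 0.7)/680 kΩ = 0.0313 mA.
In the active region I_C = β·I_B = 50 × 0.0313 = 1.57 mA.
Collector loop: V_CE = V_CC − I_C·R_C = 22 − 1.57×1.5 = 19.7 V.
Since V_CE = 19.7 V > V_CE(sat) ≈ 0.2 V, the transistor is in the active region as assumed.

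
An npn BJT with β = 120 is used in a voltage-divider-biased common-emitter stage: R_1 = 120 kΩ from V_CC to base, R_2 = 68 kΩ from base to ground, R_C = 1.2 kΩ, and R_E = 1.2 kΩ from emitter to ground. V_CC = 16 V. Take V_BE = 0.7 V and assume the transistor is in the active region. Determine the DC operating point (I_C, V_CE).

I_C ≈ 3.2 mA, V_CE ≈ 8.2 V

Thevenize the base divider: V_Th = V_CC·R_2/(R_1+R_2) = 16×68/188 = 5.79 V, R_Th = R_1‖R_2 = 43.4 kΩ.
Base-emitter loop: V_Th = I_B·R_Th + V_BE + (β+1)I_B·R_E, so I_B = (5.79 − 0.7) / (43.4 + 121×1.2) = 0.027 mA.
I_C = β·I_B = 120×0.027 = 3.24 mA, and I_E = (β+1)I_B = 3.26 mA.
V_CE = V_CC − I_C·R_C − I_E·R_E = 16 − 3.24×1.2 − 3.26×1.2 = 8.2 V.
V_CE = 8.2 V > 0.2 V confirms active-region operation.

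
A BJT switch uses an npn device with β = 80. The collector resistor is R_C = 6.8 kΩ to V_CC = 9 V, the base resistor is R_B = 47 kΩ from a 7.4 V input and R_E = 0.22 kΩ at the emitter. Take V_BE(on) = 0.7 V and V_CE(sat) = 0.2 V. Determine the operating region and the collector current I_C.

saturation; I_C ≈ 1.2 mA

Assume active: I_B = (7.4 − 0.7)/(47 + 81×0.22) = 0.103 mA, I_C = β·I_B = 8.27 mA.
Then V_CE = 9 − 8.27×6.8 − 8.37×0.22 = -49.1 V < 0.2 V — the active assumption fails.
Re-solve with V_CE = 0.2 V. KCL at the emitter: V_E/R_E = (V_BB−0.7−V_E)/R_B + (V_CC−0.2−V_E)/R_C, giving V_E = 0.305 V.
I_C = (V_CC − 0.2 − V_E)/R_C = (8.8 − 0.305)/6.8 = 1.25 mA.
Check: I_B = (6.7 − 0.305)/47 = 0.136 mA, and β·I_B = 10.9 mA > I_C, confirming saturation.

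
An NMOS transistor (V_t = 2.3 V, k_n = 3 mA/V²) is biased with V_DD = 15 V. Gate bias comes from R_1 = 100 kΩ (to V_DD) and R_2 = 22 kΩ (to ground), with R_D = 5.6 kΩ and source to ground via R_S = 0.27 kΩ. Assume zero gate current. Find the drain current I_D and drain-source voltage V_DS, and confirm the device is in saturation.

I_D ≈ 0.19 mA, V_DS ≈ 14 V

V_G = V_DD·R_2/(R_1+R_2) = 15×22/122 = 2.7 V.
Assume saturation: I_D = (k_n/2)(V_GS − V_t)² with V_GS = V_G − I_D·R_S = 2.7 − 0.27·I_D.
Substituting gives 0.109·I_D² − 1.33·I_D + 0.246 = 0, with roots I_D = 0.188 or 12 mA.
The root I_D = 12 mA gives V_GS = -0.523 V ≤ V_t, so take I_D = 0.188 mA.
Then V_GS = 2.65 V and V_DS = V_DD − I_D(R_D+R_S) = 15 − 0.188×5.87 = 13.9 V.
Saturation requires V_DS ≥ V_GS − V_t = 0.354 V; 13.9 ≥ 0.354 ✓.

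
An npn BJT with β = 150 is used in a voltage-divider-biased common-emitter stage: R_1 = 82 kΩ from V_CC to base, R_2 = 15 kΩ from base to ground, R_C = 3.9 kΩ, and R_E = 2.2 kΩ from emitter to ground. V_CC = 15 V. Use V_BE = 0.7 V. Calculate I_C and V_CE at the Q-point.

I_C ≈ 0.7 mA, V_CE ≈ 11 V

Thevenize the base divider: V_Th = V_CC·R_2/(R_1+R_2) = 15×15/97 = 2.32 V, R_Th = R_1‖R_2 = 12.7 kΩ.
Base-emitter loop: V_Th = I_B·R_Th + V_BE + (β+1)I_B·R_E, so I_B = (2.32 − 0.7) / (12.7 + 151×2.2) = 0.0047 mA.
I_C = β·I_B = 150×0.0047 = 0.704 mA, and I_E = (β+1)I_B = 0.709 mA.
V_CE = V_CC − I_C·R_C − I_E·R_E = 15 − 0.704×3.9 − 0.709×2.2 = 10.7 V.
V_CE = 10.7 V > 0.2 V confirms active-region operation.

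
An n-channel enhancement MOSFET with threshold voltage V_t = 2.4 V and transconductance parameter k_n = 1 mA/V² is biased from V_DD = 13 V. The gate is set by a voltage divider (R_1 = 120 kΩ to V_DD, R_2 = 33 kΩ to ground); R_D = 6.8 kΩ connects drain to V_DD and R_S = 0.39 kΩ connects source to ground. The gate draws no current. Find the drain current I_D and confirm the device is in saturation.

I_D ≈ 0.071 mA

V_G = V_DD·R_2/(R_1+R_2) = 13×33/153 = 2.8 V.
Assume saturation: I_D = (k_n/2)(V_GS − V_t)² with V_GS = V_G − I_D·R_S = 2.8 − 0.39·I_D.
Substituting gives 0.0761·I_D² − 1.16·I_D + 0.0816 = 0, with roots I_D = 0.0708 or 15.1 mA.
The root I_D = 15.1 mA gives V_GS = -3.1 V ≤ V_t, so take I_D = 0.0708 mA.
Then V_GS = 2.78 V and V_DS = V_DD − I_D(R_D+R_S) = 13 − 0.0708×7.19 = 12.5 V.
Saturation requires V_DS ≥ V_GS − V_t = 0.376 V; 12.5 ≥ 0.376 ✓.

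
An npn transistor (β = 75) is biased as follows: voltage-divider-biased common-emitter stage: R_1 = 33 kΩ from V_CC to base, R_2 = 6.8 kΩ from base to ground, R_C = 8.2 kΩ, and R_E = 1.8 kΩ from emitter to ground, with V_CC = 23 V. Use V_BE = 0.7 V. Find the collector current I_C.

Thevenize the base divider: V_Th = V_CC·R_2/(R_1+R_2) = 23×6.8/39.8 = 3.93 V, R_Th = R_1‖R_2 = 5.64 kΩ.
Base-emitter loop: V_Th = I_B·R_Th + V_BE + (β+1)I_B·R_E, so I_B = (3.93 − 0.7) / (5.64 + 76×1.8) = 0.0227 mA.
I_C = β·I_B = 75×0.0227 = 1.7 mA, and I_E = (β+1)I_B = 1.72 mA.
V_CE = V_CC − I_C·R_C − I_E·R_E = 23 − 1.7×8.2 − 1.72×1.8 = 5.95 V.
V_CE = 5.95 V > 0.2 V confirms active-region operation.

I_C ≈ 1.7 mA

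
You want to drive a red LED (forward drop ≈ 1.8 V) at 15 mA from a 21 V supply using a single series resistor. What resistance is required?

The resistor drops V_S − V_D = 21 − 1.8 = 19.2 V at 15 mA.
R = 19.2 V / 15 mA = 1.28 kΩ.

R ≈ 1.3 kΩ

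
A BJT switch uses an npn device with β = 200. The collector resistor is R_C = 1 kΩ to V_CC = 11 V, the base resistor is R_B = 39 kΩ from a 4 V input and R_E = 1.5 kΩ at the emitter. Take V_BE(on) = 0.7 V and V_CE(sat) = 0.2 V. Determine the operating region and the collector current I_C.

Assume active. Base-emitter loop: I_B = (V_BB − V_BE)/(R_B + (β+1)R_E) = (4 − 0.7)/(39 + 201×1.5) = 0.00969 mA.
I_C = β·I_B = 200×0.00969 = 1.94 mA.
V_CE = V_CC − I_C·R_C − I_E·R_E = 11 − 1.94×1 − 1.95×1.5 = 6.14 V > V_CE(sat), so the active-region assumption holds.

active; I_C ≈ 1.9 mA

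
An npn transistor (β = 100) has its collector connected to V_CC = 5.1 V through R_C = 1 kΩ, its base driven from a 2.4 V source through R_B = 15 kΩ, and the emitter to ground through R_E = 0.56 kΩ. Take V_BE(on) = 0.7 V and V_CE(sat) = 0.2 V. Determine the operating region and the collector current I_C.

active; I_C ≈ 2.4 mA

Assume active. Base-emitter loop: I_B = (V_BB − V_BE)/(R_B + (β+1)R_E) = (2.4 − 0.7)/(15 + 101×0.56) = 0.0238 mA.
I_C = β·I_B = 100×0.0238 = 2.38 mA.
V_CE = V_CC − I_C·R_C − I_E·R_E = 5.1 − 2.38×1 − 2.4×0.56 = 1.38 V > V_CE(sat), so the active-region assumption holds.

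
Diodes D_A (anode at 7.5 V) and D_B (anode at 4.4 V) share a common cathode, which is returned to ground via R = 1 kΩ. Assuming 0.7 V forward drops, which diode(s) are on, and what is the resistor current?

Assume both conduct. Then node N would need to be at both 7.5−0.7 = 6.8 V and 4.4−0.7 = 3.7 V, which is impossible.
Assume only D_A conducts: V_N = 7.5 − 0.7 = 6.8 V, so I_R = 6.8/1 = 6.8 mA.
Check D_B: its anode-to-cathode voltage is 4.4 − 6.8 = -2.4 V < 0.7 V, so it is off. The assumption is consistent.

Only D_A conducts; I_R ≈ 6.8 mA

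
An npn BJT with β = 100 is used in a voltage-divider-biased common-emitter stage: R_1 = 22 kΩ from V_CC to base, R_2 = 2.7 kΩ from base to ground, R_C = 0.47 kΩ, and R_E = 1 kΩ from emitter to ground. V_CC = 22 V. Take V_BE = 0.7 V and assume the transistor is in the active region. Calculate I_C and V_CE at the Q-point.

I_C ≈ 1.6 mA, V_CE ≈ 20 V

Thevenize the base divider: V_Th = V_CC·R_2/(R_1+R_2) = 22×2.7/24.7 = 2.4 V, R_Th = R_1‖R_2 = 2.4 kΩ.
Base-emitter loop: V_Th = I_B·R_Th + V_BE + (β+1)I_B·R_E, so I_B = (2.4 − 0.7) / (2.4 + 101×1) = 0.0165 mA.
I_C = β·I_B = 100×0.0165 = 1.65 mA, and I_E = (β+1)I_B = 1.67 mA.
V_CE = V_CC − I_C·R_C − I_E·R_E = 22 − 1.65×0.47 − 1.67×1 = 19.6 V.
V_CE = 19.6 V > 0.2 V confirms active-region operation.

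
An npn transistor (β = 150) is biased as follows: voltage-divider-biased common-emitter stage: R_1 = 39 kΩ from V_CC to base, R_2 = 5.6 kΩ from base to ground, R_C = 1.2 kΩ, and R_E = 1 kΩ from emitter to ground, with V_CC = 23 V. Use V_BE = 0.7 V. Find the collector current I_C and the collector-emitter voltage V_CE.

Thevenize the base divider: V_Th = V_CC·R_2/(R_1+R_2) = 23×5.6/44.6 = 2.89 V, R_Th = R_1‖R_2 = 4.9 kΩ.
Base-emitter loop: V_Th = I_B·R_Th + V_BE + (β+1)I_B·R_E, so I_B = (2.89 − 0.7) / (4.9 + 151×1) = 0.014 mA.
I_C = β·I_B = 150×0.014 = 2.11 mA, and I_E = (β+1)I_B = 2.12 mA.
V_CE = V_CC − I_C·R_C − I_E·R_E = 23 − 2.11×1.2 − 2.12×1 = 18.4 V.
V_CE = 18.4 V > 0.2 V confirms active-region operation.

I_C ≈ 2.1 mA, V_CE ≈ 18 V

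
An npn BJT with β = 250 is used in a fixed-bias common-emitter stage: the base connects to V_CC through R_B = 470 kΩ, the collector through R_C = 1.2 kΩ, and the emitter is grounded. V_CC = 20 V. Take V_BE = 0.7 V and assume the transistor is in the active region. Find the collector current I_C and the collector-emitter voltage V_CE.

Base loop: V_CC = I_B·R_B + V_BE, so I_B = (20 − 0.7)/470 kΩ = 0.0411 mA.
In the active region I_C = β·I_B = 250 × 0.0411 = 10.3 mA.
Collector loop: V_CE = V_CC − I_C·R_C = 20 − 10.3×1.2 = 7.68 V.
Since V_CE = 7.68 V > V_CE(sat) ≈ 0.2 V, the transistor is in the active region as assumed.

I_C ≈ 10 mA, V_CE ≈ 7.7 V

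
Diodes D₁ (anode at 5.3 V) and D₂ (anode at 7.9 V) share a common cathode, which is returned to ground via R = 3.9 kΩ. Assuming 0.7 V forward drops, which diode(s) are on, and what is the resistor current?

Assume both conduct. Then node N would need to be at both 5.3−0.7 = 4.6 V and 7.9−0.7 = 7.2 V, which is impossible.
Assume only D₂ conducts: V_N = 7.9 − 0.7 = 7.2 V, so I_R = 7.2/3.9 = 1.85 mA.
Check D₁: its anode-to-cathode voltage is 5.3 − 7.2 = -1.9 V < 0.7 V, so it is off. The assumption is consistent.

Only D₂ conducts; I_R ≈ 1.8 mA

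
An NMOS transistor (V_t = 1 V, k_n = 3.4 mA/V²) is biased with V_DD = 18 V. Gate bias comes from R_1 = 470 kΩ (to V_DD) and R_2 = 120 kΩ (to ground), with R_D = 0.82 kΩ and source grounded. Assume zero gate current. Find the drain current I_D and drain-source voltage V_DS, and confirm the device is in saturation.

V_G = V_DD·R_2/(R_1+R_2) = 18×120/590 = 3.66 V. With the source grounded, V_GS = V_G = 3.66 V.
Assume saturation: I_D = (k_n/2)(V_GS − V_t)² = (3.4/2)×(3.66 − 1)² = 1.7×2.66² = 12 mA.
V_DS = V_DD − I_D·R_D = 18 − 12×0.82 = 8.13 V.
Saturation requires V_DS ≥ V_GS − V_t = 2.66 V; 8.13 ≥ 2.66 ✓.

I_D ≈ 12 mA, V_DS ≈ 8.1 V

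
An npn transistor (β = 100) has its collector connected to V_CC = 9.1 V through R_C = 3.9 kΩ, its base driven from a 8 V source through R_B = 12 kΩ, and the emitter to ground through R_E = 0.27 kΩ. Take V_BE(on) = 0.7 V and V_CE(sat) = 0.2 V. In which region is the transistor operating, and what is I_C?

saturation; I_C ≈ 2.1 mA

Assume active: I_B = (8 − 0.7)/(12 + 101×0.27) = 0.186 mA, I_C = β·I_B = 18.6 mA.
Then V_CE = 9.1 − 18.6×3.9 − 18.8×0.27 = -68.5 V < 0.2 V — the active assumption fails.
Re-solve with V_CE = 0.2 V. KCL at the emitter: V_E/R_E = (V_BB−0.7−V_E)/R_B + (V_CC−0.2−V_E)/R_C, giving V_E = 0.715 V.
I_C = (V_CC − 0.2 − V_E)/R_C = (8.9 − 0.715)/3.9 = 2.1 mA.
Check: I_B = (7.3 − 0.715)/12 = 0.549 mA, and β·I_B = 54.9 mA > I_C, confirming saturation.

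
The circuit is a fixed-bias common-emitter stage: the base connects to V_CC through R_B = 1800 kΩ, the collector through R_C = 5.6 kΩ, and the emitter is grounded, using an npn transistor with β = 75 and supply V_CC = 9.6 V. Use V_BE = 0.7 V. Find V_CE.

V_CE ≈ 7.5 V

Base loop: V_CC = I_B·R_B + V_BE, so I_B = (9.6 − 0.7)/1800 kΩ = 0.00494 mA.
In the active region I_C = β·I_B = 75 × 0.00494 = 0.371 mA.
Collector loop: V_CE = V_CC − I_C·R_C = 9.6 − 0.371×5.6 = 7.52 V.
Since V_CE = 7.52 V > V_CE(sat) ≈ 0.2 V, the transistor is in the active region as assumed.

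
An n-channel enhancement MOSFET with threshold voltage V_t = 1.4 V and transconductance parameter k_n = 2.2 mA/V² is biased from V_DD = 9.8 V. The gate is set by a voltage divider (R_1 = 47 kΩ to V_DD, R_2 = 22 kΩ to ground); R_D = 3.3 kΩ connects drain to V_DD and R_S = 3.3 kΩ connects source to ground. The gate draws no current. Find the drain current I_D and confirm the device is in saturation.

V_G = V_DD·R_2/(R_1+R_2) = 9.8×22/69 = 3.12 V.
Assume saturation: I_D = (k_n/2)(V_GS − V_t)² with V_GS = V_G − I_D·R_S = 3.12 − 3.3·I_D.
Substituting gives 12·I_D² − 13.5·I_D + 3.27 = 0, with roots I_D = 0.351 or 0.777 mA.
The root I_D = 0.777 mA gives V_GS = 0.559 V ≤ V_t, so take I_D = 0.351 mA.
Then V_GS = 1.97 V and V_DS = V_DD − I_D(R_D+R_S) = 9.8 − 0.351×6.6 = 7.48 V.
Saturation requires V_DS ≥ V_GS − V_t = 0.565 V; 7.48 ≥ 0.565 ✓.

I_D ≈ 0.35 mA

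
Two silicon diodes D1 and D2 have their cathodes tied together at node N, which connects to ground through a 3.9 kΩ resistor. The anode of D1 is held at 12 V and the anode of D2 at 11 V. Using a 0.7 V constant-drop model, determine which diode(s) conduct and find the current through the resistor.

Assume both conduct. Then node N would need to be at both 12−0.7 = 11.3 V and 11−0.7 = 10.3 V, which is impossible.
Assume only D1 conducts: V_N = 12 − 0.7 = 11.3 V, so I_R = 11.3/3.9 = 2.9 mA.
Check D2: its anode-to-cathode voltage is 11 − 11.3 = -0.3 V < 0.7 V, so it is off. The assumption is consistent.

Only D1 conducts; I_R ≈ 2.9 mA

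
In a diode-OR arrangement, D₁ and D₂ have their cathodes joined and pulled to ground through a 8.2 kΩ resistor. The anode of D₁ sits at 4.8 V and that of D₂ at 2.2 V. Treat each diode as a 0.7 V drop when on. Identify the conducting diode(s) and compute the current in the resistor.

Only D₁ conducts; I_R ≈ 0.5 mA

Assume both conduct. Then node N would need to be at both 4.8−0.7 = 4.1 V and 2.2−0.7 = 1.5 V, which is impossible.
Assume only D₁ conducts: V_N = 4.8 − 0.7 = 4.1 V, so I_R = 4.1/8.2 = 0.5 mA.
Check D₂: its anode-to-cathode voltage is 2.2 − 4.1 = -1.9 V < 0.7 V, so it is off. The assumption is consistent.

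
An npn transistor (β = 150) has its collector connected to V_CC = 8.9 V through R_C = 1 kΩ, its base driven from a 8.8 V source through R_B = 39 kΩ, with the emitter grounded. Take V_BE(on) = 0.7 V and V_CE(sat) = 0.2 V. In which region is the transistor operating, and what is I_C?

Assume active: I_B = (8.8 − 0.7)/39 = 0.208 mA, giving I_C = β·I_B = 31.2 mA.
But then V_CE = 8.9 − 31.2×1 = -22.3 V < V_CE(sat) = 0.2 V — impossible in the active region.
So the transistor is saturated. With V_CE = 0.2 V, I_C = (V_CC − 0.2)/R_C = 8.7/1 = 8.7 mA.
Check: β·I_B = 31.2 mA > I_C = 8.7 mA, confirming saturation.

saturation; I_C ≈ 8.7 mA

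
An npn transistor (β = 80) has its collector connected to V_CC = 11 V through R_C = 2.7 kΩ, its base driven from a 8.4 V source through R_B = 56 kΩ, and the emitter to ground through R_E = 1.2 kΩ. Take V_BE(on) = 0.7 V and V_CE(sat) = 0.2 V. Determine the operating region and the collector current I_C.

saturation; I_C ≈ 2.7 mA

Assume active: I_B = (8.4 − 0.7)/(56 + 81×1.2) = 0.0503 mA, I_C = β·I_B = 4.02 mA.
Then V_CE = 11 − 4.02×2.7 − 4.07×1.2 = -4.74 V < 0.2 V — the active assumption fails.
Re-solve with V_CE = 0.2 V. KCL at the emitter: V_E/R_E = (V_BB−0.7−V_E)/R_B + (V_CC−0.2−V_E)/R_C, giving V_E = 3.39 V.
I_C = (V_CC − 0.2 − V_E)/R_C = (10.8 − 3.39)/2.7 = 2.75 mA.
Check: I_B = (7.7 − 3.39)/56 = 0.077 mA, and β·I_B = 6.16 mA > I_C, confirming saturation.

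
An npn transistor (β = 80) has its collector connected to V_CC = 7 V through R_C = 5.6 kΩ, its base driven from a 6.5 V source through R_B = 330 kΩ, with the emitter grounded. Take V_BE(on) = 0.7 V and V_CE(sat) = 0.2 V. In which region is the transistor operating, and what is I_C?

Assume active: I_B = (6.5 − 0.7)/330 = 0.0176 mA, giving I_C = β·I_B = 1.41 mA.
But then V_CE = 7 − 1.41×5.6 = -0.874 V < V_CE(sat) = 0.2 V — impossible in the active region.
So the transistor is saturated. With V_CE = 0.2 V, I_C = (V_CC − 0.2)/R_C = 6.8/5.6 = 1.21 mA.
Check: β·I_B = 1.41 mA > I_C = 1.21 mA, confirming saturation.

saturation; I_C ≈ 1.2 mA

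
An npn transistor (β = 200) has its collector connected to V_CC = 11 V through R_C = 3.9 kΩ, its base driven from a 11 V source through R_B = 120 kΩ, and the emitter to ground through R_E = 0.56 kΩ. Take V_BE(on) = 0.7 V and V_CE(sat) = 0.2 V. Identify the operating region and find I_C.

saturation; I_C ≈ 2.4 mA

Assume active: I_B = (11 − 0.7)/(120 + 201×0.56) = 0.0443 mA, I_C = β·I_B = 8.86 mA.
Then V_CE = 11 − 8.86×3.9 − 8.9×0.56 = -28.5 V < 0.2 V — the active assumption fails.
Re-solve with V_CE = 0.2 V. KCL at the emitter: V_E/R_E = (V_BB−0.7−V_E)/R_B + (V_CC−0.2−V_E)/R_C, giving V_E = 1.39 V.
I_C = (V_CC − 0.2 − V_E)/R_C = (10.8 − 1.39)/3.9 = 2.41 mA.
Check: I_B = (10.3 − 1.39)/120 = 0.0742 mA, and β·I_B = 14.8 mA > I_C, confirming saturation.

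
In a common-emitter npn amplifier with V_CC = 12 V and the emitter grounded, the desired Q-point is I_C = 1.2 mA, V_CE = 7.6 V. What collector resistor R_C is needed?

Collector loop: V_CC = I_C·R_C + V_CE.
R_C = (V_CC − V_CE)/I_C = (12 − 7.6)/1.2 = 3.67 kΩ.

R_C ≈ 3.7 kΩ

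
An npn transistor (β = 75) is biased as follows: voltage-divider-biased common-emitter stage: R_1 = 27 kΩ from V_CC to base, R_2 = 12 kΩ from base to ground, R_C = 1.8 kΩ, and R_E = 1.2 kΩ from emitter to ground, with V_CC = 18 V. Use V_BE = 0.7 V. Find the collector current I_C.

Thevenize the base divider: V_Th = V_CC·R_2/(R_1+R_2) = 18×12/39 = 5.54 V, R_Th = R_1‖R_2 = 8.31 kΩ.
Base-emitter loop: V_Th = I_B·R_Th + V_BE + (β+1)I_B·R_E, so I_B = (5.54 − 0.7) / (8.31 + 76×1.2) = 0.0486 mA.
I_C = β·I_B = 75×0.0486 = 3.65 mA, and I_E = (β+1)I_B = 3.7 mA.
V_CE = V_CC − I_C·R_C − I_E·R_E = 18 − 3.65×1.8 − 3.7×1.2 = 7 V.
V_CE = 7 V > 0.2 V confirms active-region operation.

I_C ≈ 3.6 mA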